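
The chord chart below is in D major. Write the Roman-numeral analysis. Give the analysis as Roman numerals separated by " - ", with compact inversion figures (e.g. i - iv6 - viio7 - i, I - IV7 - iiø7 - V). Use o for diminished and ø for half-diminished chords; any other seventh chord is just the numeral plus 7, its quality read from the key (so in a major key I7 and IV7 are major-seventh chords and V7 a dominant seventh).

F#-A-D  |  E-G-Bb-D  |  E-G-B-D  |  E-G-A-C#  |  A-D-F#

F#-A-D: major triad on D = scale degree 1 → I6.
E-G-Bb-D is non-diatonic — iiø7, a mixture chord from D minor.
E-G-B-D: root E is the supertonic; minor seventh chord there is ii7.
E-G-A-C#: root A is the dominant; dominant seventh chord there is V43.
A-D-F#: root D is the tonic; major triad there is I64.

I6 - iiø7 - ii7 - V43 - I64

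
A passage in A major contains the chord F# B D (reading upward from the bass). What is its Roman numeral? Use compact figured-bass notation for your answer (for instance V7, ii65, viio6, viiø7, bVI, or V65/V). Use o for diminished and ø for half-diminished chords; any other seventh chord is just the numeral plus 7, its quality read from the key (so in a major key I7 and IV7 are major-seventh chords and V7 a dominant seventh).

ii64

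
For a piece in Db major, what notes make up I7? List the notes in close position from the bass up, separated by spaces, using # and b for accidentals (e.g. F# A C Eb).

Db F Ab C

In Db major, scale degree 1 is Db, and the diatonic chord built there is a major seventh chord.
That chord is spelled Db-F-Ab-C.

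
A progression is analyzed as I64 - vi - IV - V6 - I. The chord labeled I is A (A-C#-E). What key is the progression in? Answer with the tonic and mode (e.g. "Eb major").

A major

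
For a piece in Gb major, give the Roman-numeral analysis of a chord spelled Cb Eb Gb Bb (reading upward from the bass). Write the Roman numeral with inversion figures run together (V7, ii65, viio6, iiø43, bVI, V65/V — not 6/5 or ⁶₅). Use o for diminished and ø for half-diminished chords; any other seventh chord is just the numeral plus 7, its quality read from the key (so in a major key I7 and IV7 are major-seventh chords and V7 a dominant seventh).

IV7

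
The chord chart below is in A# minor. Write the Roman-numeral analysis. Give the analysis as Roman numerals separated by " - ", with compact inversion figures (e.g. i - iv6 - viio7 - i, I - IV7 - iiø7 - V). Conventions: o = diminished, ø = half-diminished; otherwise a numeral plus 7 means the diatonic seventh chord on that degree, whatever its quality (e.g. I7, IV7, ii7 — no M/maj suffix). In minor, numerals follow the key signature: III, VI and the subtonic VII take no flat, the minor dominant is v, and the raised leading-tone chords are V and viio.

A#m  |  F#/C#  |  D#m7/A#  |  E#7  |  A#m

i - VI64 - iv43 - V7 - i

A#m: minor triad on A# = scale degree 1 → i.
F#/C#: major triad on F# = scale degree 6 → VI64.
D#m7/A# has root D#, degree 4 in A# minor, so iv43.
E#7: root E# is the dominant; dominant seventh chord there is V7.
A#m: minor triad on A# = scale degree 1 → i.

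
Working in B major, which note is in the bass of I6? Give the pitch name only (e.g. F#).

I in B major has root B; the chord is B-D#-F#.
The figure 6 means first inversion — the third is in the bass.

D#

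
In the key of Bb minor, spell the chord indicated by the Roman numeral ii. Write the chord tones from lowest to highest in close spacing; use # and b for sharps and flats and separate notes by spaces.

C Eb G

ii is the minor supertonic, borrowed from the parallel major (the Dorian ii). In Bb minor that root is C.
So the chord is C-Eb-G.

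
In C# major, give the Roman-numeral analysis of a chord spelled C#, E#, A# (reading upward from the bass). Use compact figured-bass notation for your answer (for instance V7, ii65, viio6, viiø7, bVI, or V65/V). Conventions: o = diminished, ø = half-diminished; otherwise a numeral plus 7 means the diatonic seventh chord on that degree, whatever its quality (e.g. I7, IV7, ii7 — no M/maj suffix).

vi6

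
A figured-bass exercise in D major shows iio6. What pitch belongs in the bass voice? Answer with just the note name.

G

iio in D major has root E; the chord is E-G-Bb.
The figure 6 means first inversion — the third is in the bass.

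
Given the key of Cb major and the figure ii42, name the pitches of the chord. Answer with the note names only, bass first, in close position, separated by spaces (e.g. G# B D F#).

Cb Db Fb Ab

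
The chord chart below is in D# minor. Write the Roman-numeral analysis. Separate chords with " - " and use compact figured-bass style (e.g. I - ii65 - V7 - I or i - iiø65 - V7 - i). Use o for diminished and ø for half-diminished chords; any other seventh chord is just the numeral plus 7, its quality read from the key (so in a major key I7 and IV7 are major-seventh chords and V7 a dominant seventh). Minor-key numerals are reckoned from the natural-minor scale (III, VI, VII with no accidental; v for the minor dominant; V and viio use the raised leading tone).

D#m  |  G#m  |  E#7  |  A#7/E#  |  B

D#m: minor triad on D# = scale degree 1 → i.
G#m has root G#, degree 4 in D# minor, so iv.
E#7 is the secondary dominant of V (dominant seventh chord on E#): V7/V.
A#7/E# has root A#, degree 5 in D# minor, so V43.
B has root B, degree 6 in D# minor, so VI.

i - iv - V7/V - V43 - VI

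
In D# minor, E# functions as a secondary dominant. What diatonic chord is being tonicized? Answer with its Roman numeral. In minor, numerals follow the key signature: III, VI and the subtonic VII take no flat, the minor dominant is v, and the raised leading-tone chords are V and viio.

The chord is a major triad on E#.
A dominant resolves down a perfect fifth: E# → A#. In D# minor, A# is scale degree 5, i.e. V.

V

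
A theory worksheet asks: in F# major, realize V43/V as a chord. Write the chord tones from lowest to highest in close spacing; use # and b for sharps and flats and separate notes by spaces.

D# F# G# B#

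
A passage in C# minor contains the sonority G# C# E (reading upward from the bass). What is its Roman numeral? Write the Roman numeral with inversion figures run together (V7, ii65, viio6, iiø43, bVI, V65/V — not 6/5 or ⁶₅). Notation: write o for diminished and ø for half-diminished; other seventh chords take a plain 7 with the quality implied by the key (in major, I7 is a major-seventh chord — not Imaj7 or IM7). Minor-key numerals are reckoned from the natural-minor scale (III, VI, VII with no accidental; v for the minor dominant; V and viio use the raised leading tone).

The pitches C#-E-G# form a minor triad rooted on C#.
C# is scale degree 1 in C# minor, and a minor triad on that degree is written i.
With G# in the bass the chord is in second inversion, so the figured bass is 64.

i64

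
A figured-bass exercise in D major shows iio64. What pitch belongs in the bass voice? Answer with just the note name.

Bb

iio in D major has root E; the chord is E-G-Bb.
The figure 64 means second inversion — the fifth is in the bass.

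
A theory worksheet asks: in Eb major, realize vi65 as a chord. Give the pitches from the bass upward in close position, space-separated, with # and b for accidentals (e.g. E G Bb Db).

Eb G Bb C

The numeral's case and figure indicate a minor seventh chord. In Eb major its root, scale degree 6, is C.
Stacking thirds from C gives C-Eb-G-Bb.
With the 65 figure the chord is in first inversion; from the bass Eb upward in close position it reads Eb-G-Bb-C.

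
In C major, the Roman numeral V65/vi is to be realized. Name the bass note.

G#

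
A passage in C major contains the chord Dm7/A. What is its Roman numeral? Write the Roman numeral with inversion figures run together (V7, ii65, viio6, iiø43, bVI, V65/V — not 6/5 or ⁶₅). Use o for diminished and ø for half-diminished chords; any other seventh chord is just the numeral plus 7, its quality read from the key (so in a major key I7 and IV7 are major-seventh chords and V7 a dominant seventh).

Stacked in thirds the chord is D-F-A-C: a minor seventh chord on D.
In C major, D is the supertonic; the diatonic minor seventh chord there is ii7.
With A in the bass the chord is in second inversion, so the figured bass is 43.

ii43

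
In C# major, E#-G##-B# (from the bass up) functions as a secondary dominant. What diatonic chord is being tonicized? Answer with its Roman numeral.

The chord is a major triad on E#.
A dominant resolves down a perfect fifth: E# → A#. In C# major, A# is scale degree 6, i.e. vi.

vi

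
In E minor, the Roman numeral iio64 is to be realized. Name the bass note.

C

iio in E minor has root F#; the chord is F#-A-C.
The figure 64 means second inversion — the fifth is in the bass.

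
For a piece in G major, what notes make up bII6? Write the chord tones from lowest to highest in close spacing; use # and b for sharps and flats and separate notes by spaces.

Scale degree 2 in G major is A; lowering it a half step gives Ab. bII6 is the Neapolitan sixth — a major triad on the lowered second degree, here in its customary first inversion.
So the chord is Ab-C-Eb.
The figured bass 6 indicates first inversion, placing the third (C) in the bass: C-Eb-Ab.

C Eb Ab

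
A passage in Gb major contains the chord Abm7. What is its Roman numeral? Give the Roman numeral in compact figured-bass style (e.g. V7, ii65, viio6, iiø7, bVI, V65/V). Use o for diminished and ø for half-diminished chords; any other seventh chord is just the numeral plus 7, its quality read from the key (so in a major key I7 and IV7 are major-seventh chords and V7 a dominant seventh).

ii7

Stacked in thirds the chord is Ab-Cb-Eb-Gb: a minor seventh chord on Ab.
Ab is scale degree 2 in Gb major, and a minor seventh chord on that degree is written ii7.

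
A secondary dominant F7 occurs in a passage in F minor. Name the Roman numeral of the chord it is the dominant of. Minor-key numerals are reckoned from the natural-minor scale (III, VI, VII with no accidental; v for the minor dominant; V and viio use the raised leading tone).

iv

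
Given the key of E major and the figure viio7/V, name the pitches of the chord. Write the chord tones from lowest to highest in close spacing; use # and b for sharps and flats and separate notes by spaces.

A# C# E G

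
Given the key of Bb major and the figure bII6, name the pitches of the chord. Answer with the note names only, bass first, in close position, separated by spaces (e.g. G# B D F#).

Eb Gb Cb

Scale degree 2 in Bb major is C; lowering it a half step gives Cb. bII6 is the Neapolitan sixth — a major triad on the lowered second degree, here in its customary first inversion.
So the chord is Cb-Eb-Gb.
The figured bass 6 indicates first inversion, placing the third (Eb) in the bass: Eb-Gb-Cb.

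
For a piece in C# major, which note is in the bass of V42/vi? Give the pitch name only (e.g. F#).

D#

The applied chord V42/vi is rooted on E#: E#-G##-B#-D#.
The figure 42 means third inversion — the seventh is in the bass.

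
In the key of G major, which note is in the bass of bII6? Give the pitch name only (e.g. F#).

bII in G major has root Ab; the chord is Ab-C-Eb.
The figure 6 means first inversion — the third is in the bass.

C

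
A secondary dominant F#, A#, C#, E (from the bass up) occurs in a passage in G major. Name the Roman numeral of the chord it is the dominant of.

iii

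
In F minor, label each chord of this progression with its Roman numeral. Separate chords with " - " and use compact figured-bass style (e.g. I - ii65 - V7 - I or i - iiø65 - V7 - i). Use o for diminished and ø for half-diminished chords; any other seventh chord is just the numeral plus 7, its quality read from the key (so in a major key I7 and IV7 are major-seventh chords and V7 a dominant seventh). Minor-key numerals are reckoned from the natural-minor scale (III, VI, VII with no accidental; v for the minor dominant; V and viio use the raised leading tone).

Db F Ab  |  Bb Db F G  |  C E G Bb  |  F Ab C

Db-F-Ab has root Db, degree 6 in F minor, so VI.
Bb-Db-F-G: root G is the supertonic; half-diminished seventh chord there is iiø65.
C-E-G-Bb: dominant seventh chord on C = scale degree 5 → V7.
F-Ab-C: root F is the tonic; minor triad there is i.

VI - iiø65 - V7 - i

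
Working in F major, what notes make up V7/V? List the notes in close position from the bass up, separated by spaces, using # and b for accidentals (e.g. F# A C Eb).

V7/V is a secondary dominant — the dominant seventh of V. V in F major is C, so the applied chord's root is G, a perfect fifth above.
Building a dominant seventh chord on G gives G-B-D-F.

G B D F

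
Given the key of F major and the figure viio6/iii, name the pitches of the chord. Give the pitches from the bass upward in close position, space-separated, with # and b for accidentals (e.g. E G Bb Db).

B D G#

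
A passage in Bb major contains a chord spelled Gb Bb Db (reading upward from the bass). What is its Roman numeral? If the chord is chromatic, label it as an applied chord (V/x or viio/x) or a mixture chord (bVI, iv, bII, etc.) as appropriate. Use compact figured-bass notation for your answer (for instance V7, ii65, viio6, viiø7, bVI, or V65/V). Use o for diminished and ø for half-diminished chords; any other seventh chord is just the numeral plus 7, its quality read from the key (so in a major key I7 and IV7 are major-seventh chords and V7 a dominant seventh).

bVI

Stacked in thirds the chord is Gb-Bb-Db: a major triad on Gb.
Gb is the lowered sixth degree of Bb major (diatonic 6 would be G). This is a major triad on the lowered sixth degree, borrowed from the parallel minor.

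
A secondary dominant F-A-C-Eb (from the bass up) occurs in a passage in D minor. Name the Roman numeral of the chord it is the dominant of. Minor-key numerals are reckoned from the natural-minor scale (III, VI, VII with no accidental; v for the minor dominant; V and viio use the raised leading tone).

VI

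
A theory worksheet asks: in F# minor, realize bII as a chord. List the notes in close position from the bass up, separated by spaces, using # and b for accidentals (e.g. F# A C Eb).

G B D

bII is the Neapolitan chord — a major triad on the lowered second degree. In F# minor that root is G.
So the chord is G-B-D, a major triad.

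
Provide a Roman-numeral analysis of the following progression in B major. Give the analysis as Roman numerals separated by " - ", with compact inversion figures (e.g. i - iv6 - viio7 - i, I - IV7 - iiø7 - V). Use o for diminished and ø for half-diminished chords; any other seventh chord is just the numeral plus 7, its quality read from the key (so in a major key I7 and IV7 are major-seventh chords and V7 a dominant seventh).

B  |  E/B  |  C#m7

B has root B, degree 1 in B major, so I.
E/B: root E is the subdominant; major triad there is IV64.
C#m7: root C# is the supertonic; minor seventh chord there is ii7.

I - IV64 - ii7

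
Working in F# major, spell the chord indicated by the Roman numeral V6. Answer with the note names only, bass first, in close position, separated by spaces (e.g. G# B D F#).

E# G# C#

The numeral's case and figure indicate a major triad. In F# major its root, the fifth degree, is C#.
That chord is spelled C#-E#-G#.
With the 6 figure the chord is in first inversion; from the bass E# upward in close position it reads E#-G#-C#.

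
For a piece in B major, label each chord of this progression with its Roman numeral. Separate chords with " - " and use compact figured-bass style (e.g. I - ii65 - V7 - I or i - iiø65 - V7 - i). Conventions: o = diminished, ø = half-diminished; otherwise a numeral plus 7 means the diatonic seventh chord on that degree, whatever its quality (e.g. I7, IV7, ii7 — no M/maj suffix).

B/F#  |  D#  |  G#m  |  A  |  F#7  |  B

I64 - V/vi - vi - bVII - V7 - I

B/F# has root B, degree 1 in B major, so I64.
D#: a major triad on D#, the applied dominant of vi → V/vi.
G#m has root G#, degree 6 in B major, so vi.
A is non-diatonic — bVII, a mixture chord from B minor.
F#7: root F# is the dominant; dominant seventh chord there is V7.
B: major triad on B = scale degree 1 → I.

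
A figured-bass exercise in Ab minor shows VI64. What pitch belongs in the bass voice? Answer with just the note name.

VI in Ab minor has root Fb; the chord is Fb-Ab-Cb.
The figure 64 means second inversion — the fifth is in the bass.

Cb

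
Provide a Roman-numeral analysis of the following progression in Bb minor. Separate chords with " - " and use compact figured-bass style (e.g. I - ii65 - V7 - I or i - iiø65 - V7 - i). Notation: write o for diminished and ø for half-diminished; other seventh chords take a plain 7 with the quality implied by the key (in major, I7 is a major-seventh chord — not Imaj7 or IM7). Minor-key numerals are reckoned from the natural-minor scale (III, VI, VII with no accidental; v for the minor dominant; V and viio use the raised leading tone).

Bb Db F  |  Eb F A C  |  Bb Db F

i - V42 - i

Bb-Db-F has root Bb, degree 1 in Bb minor, so i.
Eb-F-A-C has root F, degree 5 in Bb minor, so V42.
Bb-Db-F has root Bb, degree 1 in Bb minor, so i.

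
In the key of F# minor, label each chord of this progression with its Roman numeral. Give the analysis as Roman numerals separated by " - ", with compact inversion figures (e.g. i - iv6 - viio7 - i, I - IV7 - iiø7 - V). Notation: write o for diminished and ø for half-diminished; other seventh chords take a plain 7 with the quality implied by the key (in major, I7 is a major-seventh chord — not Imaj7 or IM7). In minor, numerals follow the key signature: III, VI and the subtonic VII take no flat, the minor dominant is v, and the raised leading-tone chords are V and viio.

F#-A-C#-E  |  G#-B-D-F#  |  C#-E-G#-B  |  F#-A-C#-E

F#-A-C#-E: root F# is the tonic; minor seventh chord there is i7.
G#-B-D-F#: root G# is the supertonic; half-diminished seventh chord there is iiø7.
C#-E-G#-B: minor seventh chord on C# = scale degree 5 → v7.
F#-A-C#-E has root F#, degree 1 in F# minor, so i7.

i7 - iiø7 - v7 - i7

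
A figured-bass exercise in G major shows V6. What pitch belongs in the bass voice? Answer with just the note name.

F#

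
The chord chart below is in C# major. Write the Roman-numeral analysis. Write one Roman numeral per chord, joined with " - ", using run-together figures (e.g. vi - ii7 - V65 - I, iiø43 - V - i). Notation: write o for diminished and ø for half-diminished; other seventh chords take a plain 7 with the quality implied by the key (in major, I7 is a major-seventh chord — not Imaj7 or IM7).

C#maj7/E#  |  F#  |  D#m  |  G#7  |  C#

C#maj7/E# has root C#, degree 1 in C# major, so I65.
F#: root F# is the subdominant; major triad there is IV.
D#m has root D#, degree 2 in C# major, so ii.
G#7 has root G#, degree 5 in C# major, so V7.
C#: major triad on C# = scale degree 1 → I.

I65 - IV - ii - V7 - I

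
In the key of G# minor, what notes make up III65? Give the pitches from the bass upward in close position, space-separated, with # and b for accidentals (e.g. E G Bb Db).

D# F# A# B

In G# minor, scale degree 3 is B, and the diatonic chord built there is a major seventh chord.
That chord is spelled B-D#-F#-A#.
With the 65 figure the chord is in first inversion; from the bass D# upward in close position it reads D#-F#-A#-B.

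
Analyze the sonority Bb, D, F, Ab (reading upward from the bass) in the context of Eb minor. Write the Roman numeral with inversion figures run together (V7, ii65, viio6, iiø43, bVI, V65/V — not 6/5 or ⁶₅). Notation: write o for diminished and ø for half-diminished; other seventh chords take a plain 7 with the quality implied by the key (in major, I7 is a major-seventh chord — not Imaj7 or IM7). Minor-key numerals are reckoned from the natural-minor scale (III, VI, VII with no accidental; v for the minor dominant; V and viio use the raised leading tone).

Stacked in thirds the chord is Bb-D-F-Ab: a dominant seventh chord on Bb.
Bb is scale degree 5 in Eb minor, and a dominant seventh chord on that degree is written V7.

V7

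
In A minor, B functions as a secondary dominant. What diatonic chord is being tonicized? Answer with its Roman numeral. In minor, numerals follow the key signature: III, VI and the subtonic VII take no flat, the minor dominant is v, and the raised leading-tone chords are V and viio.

V

The chord is a major triad on B.
A dominant resolves down a perfect fifth: B → E. In A minor, E is scale degree 5, i.e. V.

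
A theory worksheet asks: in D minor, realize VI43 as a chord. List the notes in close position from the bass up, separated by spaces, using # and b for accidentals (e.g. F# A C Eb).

F A Bb D

In D minor, the sixth degree is Bb, and the diatonic chord built there is a major seventh chord.
Stacking thirds from Bb gives Bb-D-F-A.
The figured bass 43 indicates second inversion, placing the fifth (F) in the bass: F-A-Bb-D.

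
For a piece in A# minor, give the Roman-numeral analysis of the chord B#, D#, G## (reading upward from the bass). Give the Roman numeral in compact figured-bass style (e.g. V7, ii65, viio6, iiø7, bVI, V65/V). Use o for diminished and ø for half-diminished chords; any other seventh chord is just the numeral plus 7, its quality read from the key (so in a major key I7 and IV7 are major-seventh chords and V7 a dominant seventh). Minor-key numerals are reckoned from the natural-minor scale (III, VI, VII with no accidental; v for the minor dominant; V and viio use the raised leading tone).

viio6

Stacked in thirds the chord is G##-B#-D#: a diminished triad on G##.
In A# minor, G## is the leading tone; the diatonic diminished triad there is viio.
With B# in the bass the chord is in first inversion, so the figured bass is 6.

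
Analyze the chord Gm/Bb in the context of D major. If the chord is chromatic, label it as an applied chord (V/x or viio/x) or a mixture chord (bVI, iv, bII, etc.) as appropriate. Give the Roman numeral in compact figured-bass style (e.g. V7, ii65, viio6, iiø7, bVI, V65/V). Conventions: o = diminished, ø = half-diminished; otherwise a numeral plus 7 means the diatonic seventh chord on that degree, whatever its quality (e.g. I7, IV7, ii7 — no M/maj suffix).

The pitches G-Bb-D form a minor triad rooted on G.
G is the fourth degree of D major. This is the minor subdominant, borrowed from the parallel minor.
With Bb in the bass the chord is in first inversion, so the figured bass is 6.

iv6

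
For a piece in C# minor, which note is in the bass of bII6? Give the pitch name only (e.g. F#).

F#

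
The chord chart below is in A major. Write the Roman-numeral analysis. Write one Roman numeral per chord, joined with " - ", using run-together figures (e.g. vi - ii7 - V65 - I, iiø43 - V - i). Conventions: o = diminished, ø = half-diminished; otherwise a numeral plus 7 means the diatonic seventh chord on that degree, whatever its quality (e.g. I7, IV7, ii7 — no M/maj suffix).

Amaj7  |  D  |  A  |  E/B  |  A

I7 - IV - I - V64 - I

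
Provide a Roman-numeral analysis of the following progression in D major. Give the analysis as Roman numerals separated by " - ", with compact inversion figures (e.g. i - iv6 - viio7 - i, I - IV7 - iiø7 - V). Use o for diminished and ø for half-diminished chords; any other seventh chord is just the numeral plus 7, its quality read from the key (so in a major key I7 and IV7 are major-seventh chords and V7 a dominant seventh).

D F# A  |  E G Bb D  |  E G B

D-F#-A: root D is the tonic; major triad there is I.
E-G-Bb-D: half-diminished seventh chord on E — chromatic; iiø7 (borrowed from the parallel minor).
E-G-B has root E, degree 2 in D major, so ii.

I - iiø7 - ii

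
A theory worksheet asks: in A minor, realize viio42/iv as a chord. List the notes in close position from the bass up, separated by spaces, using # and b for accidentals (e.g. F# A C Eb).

Bb C# E G

viio42/iv is a secondary leading-tone chord. The target iv is D in A minor; the applied chord is rooted a semitone below, on C#.
Building a fully diminished seventh chord on C# gives C#-E-G-Bb.
With the 42 figure the chord is in third inversion; from the bass Bb upward in close position it reads Bb-C#-E-G.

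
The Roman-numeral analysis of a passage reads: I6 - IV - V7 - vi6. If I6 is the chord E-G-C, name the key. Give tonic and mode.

C major

I6 is given as E-G-C — a major triad with root C.
If C is scale degree 1 and the mode makes that degree carry a major triad, the tonic is C and the mode is major.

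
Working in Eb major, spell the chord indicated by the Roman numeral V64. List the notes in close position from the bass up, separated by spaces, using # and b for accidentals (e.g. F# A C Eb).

F Bb D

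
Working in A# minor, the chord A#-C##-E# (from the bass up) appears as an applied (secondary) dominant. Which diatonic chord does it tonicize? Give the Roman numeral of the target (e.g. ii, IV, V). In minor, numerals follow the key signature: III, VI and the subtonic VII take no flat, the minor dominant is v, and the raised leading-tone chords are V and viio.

iv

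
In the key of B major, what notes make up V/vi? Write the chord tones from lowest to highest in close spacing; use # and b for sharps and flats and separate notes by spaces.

The slash means an applied dominant: we want the dominant of vi. In B major, vi is G# minor, and its dominant is built on D#.
Building a major triad on D# gives D#-F##-A#.

D# F## A#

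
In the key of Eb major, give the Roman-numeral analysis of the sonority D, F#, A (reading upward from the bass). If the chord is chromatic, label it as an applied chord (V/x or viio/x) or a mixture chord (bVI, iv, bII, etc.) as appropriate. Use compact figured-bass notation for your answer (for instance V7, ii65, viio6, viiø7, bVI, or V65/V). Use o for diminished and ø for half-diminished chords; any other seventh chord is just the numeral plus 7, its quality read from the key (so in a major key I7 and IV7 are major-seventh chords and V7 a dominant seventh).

V/iii

The pitches D-F#-A form a major triad rooted on D.
D is not a diatonic chord root with this quality in Eb major, but it lies a perfect fifth above G (iii), so the chord functions as an applied dominant of iii.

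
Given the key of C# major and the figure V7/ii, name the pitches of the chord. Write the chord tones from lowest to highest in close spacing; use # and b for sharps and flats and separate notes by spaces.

A# C## E# G#

V7/ii is a secondary dominant — the dominant seventh of ii. ii in C# major is D#, so the applied chord's root is A#, a perfect fifth above.
Building a dominant seventh chord on A# gives A#-C##-E#-G#.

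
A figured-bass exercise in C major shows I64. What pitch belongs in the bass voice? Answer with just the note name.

I in C major has root C; the chord is C-E-G.
The figure 64 means second inversion — the fifth is in the bass.

G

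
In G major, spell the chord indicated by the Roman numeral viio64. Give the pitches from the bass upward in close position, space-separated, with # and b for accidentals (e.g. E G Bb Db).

In G major, the leading tone is F#, and the diatonic chord built there is a diminished triad.
That chord is spelled F#-A-C.
With the 64 figure the chord is in second inversion; from the bass C upward in close position it reads C-F#-A.

C F# A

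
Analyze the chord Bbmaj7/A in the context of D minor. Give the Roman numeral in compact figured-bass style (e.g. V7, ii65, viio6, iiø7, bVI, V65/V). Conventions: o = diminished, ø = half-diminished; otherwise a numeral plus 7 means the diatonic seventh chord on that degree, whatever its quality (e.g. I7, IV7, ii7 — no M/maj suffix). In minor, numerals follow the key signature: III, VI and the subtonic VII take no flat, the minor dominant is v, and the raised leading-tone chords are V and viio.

Stacked in thirds the chord is Bb-D-F-A: a major seventh chord on Bb.
In D minor, Bb is the submediant; the diatonic major seventh chord there is VI7.
With A in the bass the chord is in third inversion, so the figured bass is 42.

VI42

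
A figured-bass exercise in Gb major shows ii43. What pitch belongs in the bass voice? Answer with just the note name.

ii in Gb major has root Ab; the chord is Ab-Cb-Eb-Gb.
The figure 43 means second inversion — the fifth is in the bass.

Eb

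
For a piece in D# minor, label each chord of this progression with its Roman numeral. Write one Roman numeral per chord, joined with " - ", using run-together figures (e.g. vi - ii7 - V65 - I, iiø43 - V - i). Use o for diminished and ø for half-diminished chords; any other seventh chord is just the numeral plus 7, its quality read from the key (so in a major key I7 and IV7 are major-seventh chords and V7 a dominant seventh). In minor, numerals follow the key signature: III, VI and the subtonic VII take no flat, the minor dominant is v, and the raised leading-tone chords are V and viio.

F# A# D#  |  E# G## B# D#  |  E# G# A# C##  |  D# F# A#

i6 - V7/V - V43 - i

F#-A#-D# has root D#, degree 1 in D# minor, so i6.
E#-G##-B#-D#: a dominant seventh chord on E#, the applied dominant of V → V7/V.
E#-G#-A#-C##: root A# is the dominant; dominant seventh chord there is V43.
D#-F#-A#: root D# is the tonic; minor triad there is i.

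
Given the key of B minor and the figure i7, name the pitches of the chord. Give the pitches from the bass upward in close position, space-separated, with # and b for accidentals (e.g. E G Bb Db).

B D F# A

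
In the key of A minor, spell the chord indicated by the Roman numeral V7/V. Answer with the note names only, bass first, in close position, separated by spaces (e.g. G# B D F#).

The slash means an applied dominant: we want the dominant of V. In A minor, V is E major, and its dominant is built on B.
Building a dominant seventh chord on B gives B-D#-F#-A.

B D# F# A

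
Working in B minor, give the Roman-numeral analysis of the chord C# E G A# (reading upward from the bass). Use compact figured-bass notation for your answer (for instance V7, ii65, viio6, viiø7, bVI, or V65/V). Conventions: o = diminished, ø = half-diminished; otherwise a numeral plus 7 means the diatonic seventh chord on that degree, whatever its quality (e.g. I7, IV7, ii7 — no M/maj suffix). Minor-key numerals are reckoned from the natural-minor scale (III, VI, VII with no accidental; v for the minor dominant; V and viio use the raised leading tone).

The pitches A#-C#-E-G form a fully diminished seventh chord rooted on A#.
A# is scale degree 7 in B minor, and a fully diminished seventh chord on that degree is written viio7.
With C# in the bass the chord is in first inversion, so the figured bass is 65.

viio65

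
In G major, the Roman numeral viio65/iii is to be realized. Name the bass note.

The applied chord viio65/iii is rooted on A#: A#-C#-E-G.
The figure 65 means first inversion — the third is in the bass.

C#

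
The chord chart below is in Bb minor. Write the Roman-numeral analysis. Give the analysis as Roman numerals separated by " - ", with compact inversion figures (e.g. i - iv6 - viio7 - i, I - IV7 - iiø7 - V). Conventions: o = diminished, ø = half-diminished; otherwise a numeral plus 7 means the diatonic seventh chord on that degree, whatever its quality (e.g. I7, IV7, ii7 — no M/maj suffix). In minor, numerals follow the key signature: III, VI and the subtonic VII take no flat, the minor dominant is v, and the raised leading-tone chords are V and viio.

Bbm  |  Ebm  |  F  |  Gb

i - iv - V - VI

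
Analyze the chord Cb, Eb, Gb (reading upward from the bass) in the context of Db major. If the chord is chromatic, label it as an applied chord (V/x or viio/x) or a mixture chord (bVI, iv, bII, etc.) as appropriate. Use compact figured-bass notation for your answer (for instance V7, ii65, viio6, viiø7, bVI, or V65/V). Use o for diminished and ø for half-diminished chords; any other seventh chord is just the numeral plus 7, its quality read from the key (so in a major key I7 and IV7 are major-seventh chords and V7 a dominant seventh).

Stacked in thirds the chord is Cb-Eb-Gb: a major triad on Cb.
Cb is the lowered seventh degree of Db major (diatonic 7 would be C). This is a major triad on the lowered seventh degree (the subtonic), borrowed from the parallel minor.

bVII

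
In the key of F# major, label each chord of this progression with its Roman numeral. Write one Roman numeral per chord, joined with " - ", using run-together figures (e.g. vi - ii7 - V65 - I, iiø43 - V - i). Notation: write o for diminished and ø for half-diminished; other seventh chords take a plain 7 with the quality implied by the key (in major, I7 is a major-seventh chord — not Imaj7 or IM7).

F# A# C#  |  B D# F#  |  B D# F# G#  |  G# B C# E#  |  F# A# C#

F#-A#-C# has root F#, degree 1 in F# major, so I.
B-D#-F#: root B is the subdominant; major triad there is IV.
B-D#-F#-G#: root G# is the supertonic; minor seventh chord there is ii65.
G#-B-C#-E# has root C#, degree 5 in F# major, so V43.
F#-A#-C# has root F#, degree 1 in F# major, so I.

I - IV - ii65 - V43 - I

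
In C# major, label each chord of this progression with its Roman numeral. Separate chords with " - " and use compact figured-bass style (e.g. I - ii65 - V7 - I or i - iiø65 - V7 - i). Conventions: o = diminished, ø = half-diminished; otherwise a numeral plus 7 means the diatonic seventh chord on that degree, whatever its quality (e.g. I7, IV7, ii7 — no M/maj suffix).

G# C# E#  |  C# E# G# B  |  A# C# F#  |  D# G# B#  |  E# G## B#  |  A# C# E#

G#-C#-E#: root C# is the tonic; major triad there is I64.
C#-E#-G#-B is the secondary dominant of IV (dominant seventh chord on C#): V7/IV.
A#-C#-F# has root F#, degree 4 in C# major, so IV6.
D#-G#-B#: root G# is the dominant; major triad there is V64.
E#-G##-B#: chromatic; E# is V of vi, so V/vi.
A#-C#-E# has root A#, degree 6 in C# major, so vi.

I64 - V7/IV - IV6 - V64 - V/vi - vi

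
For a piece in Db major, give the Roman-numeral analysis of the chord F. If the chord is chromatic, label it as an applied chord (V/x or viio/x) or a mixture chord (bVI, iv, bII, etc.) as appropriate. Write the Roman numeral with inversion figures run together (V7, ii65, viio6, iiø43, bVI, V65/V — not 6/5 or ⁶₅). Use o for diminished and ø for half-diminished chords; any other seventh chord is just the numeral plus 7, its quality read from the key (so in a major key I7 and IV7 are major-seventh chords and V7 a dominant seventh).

The pitches F-A-C form a major triad rooted on F.
F is not a diatonic chord root with this quality in Db major, but it lies a perfect fifth above Bb (vi), so the chord functions as an applied dominant of vi.

V/vi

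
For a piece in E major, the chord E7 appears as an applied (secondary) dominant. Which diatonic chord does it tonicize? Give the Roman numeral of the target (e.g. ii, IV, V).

IV

The chord is a dominant seventh chord on E.
A dominant resolves down a perfect fifth: E → A. In E major, A is scale degree 4, i.e. IV.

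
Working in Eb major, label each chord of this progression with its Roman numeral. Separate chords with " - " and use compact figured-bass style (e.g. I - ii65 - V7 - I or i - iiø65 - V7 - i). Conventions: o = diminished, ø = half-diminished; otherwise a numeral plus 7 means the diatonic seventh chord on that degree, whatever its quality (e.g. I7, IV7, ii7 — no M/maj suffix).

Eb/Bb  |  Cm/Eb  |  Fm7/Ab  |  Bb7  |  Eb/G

I64 - vi6 - ii65 - V7 - I6

Eb/Bb: root Eb is the tonic; major triad there is I64.
Cm/Eb: minor triad on C = scale degree 6 → vi6.
Fm7/Ab has root F, degree 2 in Eb major, so ii65.
Bb7 has root Bb, degree 5 in Eb major, so V7.
Eb/G: root Eb is the tonic; major triad there is I6.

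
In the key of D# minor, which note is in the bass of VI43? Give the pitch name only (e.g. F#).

F#

VI in D# minor has root B; the chord is B-D#-F#-A#.
The figure 43 means second inversion — the fifth is in the bass.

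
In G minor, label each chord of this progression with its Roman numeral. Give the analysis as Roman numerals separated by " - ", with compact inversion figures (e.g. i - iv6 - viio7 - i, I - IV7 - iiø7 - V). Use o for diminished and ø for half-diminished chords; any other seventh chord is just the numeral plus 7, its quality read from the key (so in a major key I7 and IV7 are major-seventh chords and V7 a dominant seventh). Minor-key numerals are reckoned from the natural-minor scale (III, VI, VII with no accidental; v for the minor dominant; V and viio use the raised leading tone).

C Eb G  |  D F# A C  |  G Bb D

C-Eb-G has root C, degree 4 in G minor, so iv.
D-F#-A-C: root D is the dominant; dominant seventh chord there is V7.
G-Bb-D has root G, degree 1 in G minor, so i.

iv - V7 - i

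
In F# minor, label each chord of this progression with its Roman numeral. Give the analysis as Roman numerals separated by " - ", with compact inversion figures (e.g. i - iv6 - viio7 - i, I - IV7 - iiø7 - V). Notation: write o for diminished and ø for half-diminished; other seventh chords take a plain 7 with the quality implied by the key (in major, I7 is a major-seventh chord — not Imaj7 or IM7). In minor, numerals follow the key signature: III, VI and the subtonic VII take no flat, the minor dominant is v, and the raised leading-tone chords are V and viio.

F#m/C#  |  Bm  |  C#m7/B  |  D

F#m/C# has root F#, degree 1 in F# minor, so i64.
Bm has root B, degree 4 in F# minor, so iv.
C#m7/B has root C#, degree 5 in F# minor, so v42.
D: root D is the submediant; major triad there is VI.

i64 - iv - v42 - VI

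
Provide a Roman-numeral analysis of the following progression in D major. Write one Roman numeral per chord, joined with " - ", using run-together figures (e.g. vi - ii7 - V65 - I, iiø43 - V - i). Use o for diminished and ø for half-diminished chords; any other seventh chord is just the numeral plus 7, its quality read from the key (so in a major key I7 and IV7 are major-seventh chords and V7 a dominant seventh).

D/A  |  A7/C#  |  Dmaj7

I64 - V65 - I7

D/A: root D is the tonic; major triad there is I64.
A7/C#: root A is the dominant; dominant seventh chord there is V65.
Dmaj7 has root D, degree 1 in D major, so I7.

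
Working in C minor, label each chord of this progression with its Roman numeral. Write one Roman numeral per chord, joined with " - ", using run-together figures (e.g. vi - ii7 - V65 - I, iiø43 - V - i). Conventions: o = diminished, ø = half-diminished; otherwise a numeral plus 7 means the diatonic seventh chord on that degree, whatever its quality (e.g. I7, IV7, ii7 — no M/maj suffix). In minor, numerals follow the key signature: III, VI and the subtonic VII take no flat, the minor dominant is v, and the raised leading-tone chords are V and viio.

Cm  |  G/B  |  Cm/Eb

Cm: minor triad on C = scale degree 1 → i.
G/B has root G, degree 5 in C minor, so V6.
Cm/Eb has root C, degree 1 in C minor, so i6.

i - V6 - i6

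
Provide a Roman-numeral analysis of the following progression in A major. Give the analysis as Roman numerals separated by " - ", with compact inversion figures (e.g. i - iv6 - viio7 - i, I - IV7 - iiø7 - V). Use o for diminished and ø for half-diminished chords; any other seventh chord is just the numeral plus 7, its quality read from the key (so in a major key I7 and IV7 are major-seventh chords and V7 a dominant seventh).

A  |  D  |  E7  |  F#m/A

I - IV - V7 - vi6

A: major triad on A = scale degree 1 → I.
D has root D, degree 4 in A major, so IV.
E7 has root E, degree 5 in A major, so V7.
F#m/A: minor triad on F# = scale degree 6 → vi6.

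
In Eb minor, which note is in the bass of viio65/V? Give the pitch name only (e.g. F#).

The applied chord viio65/V is rooted on A: A-C-Eb-Gb.
The figure 65 means first inversion — the third is in the bass.

C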